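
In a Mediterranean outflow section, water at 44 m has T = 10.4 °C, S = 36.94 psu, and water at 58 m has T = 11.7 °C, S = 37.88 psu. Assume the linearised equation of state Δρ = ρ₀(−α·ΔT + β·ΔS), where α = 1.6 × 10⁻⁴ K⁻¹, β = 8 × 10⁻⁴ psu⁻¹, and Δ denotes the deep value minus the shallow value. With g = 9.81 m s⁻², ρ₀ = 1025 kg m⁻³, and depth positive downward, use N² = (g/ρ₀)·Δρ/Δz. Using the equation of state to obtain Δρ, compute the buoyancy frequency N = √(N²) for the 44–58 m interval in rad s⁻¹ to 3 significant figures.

0.0195 rad s⁻¹

ΔT = +1.3 K, ΔS = +0.94 psu (deep − shallow).
Δρ/ρ₀ = −αΔT + βΔS = -2.08 × 10⁻⁴ + 7.52 × 10⁻⁴ = 5.44 × 10⁻⁴, so Δρ ≈ 0.5576 kg m⁻³.
N² = (g/ρ₀)·Δρ/Δz = g·(Δρ/ρ₀)/Δz = 9.81 × 5.44 × 10⁻⁴ / 14 = 3.8119 × 10⁻⁴ s⁻².
N = √(3.8119 × 10⁻⁴) = 0.019524 rad s⁻¹ ≈ 0.0195 rad s⁻¹.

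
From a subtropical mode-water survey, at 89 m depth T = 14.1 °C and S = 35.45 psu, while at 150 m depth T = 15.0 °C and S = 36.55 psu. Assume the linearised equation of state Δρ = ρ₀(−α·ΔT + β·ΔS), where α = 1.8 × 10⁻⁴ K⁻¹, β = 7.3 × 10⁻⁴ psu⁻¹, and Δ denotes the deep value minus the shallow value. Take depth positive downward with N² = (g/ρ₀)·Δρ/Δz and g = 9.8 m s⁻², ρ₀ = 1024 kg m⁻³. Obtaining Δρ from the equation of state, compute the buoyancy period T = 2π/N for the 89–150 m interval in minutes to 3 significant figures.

ΔT = +0.9 K, ΔS = +1.10 psu (deep − shallow).
Δρ/ρ₀ = −αΔT + βΔS = -1.62 × 10⁻⁴ + 8.03 × 10⁻⁴ = 6.41 × 10⁻⁴, so Δρ ≈ 0.6564 kg m⁻³.
N² = (g/ρ₀)·Δρ/Δz = g·(Δρ/ρ₀)/Δz = 9.8 × 6.41 × 10⁻⁴ / 61 = 1.0298 × 10⁻⁴ s⁻².
N = √(1.0298 × 10⁻⁴) = 0.010148 rad s⁻¹ → T = 2π/N = 619.16 s = 10.319 min ≈ 10.3 min.

10.3 min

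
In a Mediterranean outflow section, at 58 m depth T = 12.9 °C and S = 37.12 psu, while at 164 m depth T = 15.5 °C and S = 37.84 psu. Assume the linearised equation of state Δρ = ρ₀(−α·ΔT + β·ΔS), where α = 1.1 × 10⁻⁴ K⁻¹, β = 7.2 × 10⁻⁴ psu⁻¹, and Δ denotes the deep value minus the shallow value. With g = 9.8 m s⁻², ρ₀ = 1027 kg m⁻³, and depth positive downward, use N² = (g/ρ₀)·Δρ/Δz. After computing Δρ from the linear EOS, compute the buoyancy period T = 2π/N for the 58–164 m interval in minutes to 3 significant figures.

ΔT = +2.6 K, ΔS = +0.72 psu (deep − shallow).
Δρ/ρ₀ = −αΔT + βΔS = -2.86 × 10⁻⁴ + 5.184 × 10⁻⁴ = 2.324 × 10⁻⁴, so Δρ ≈ 0.2387 kg m⁻³.
N² = (g/ρ₀)·Δρ/Δz = g·(Δρ/ρ₀)/Δz = 9.8 × 2.324 × 10⁻⁴ / 106 = 2.1486 × 10⁻⁵ s⁻².
N = √(2.1486 × 10⁻⁵) = 4.6353 × 10⁻³ rad s⁻¹ → T = 2π/N = 1.3555 × 10³ s = 22.592 min ≈ 22.6 min.

22.6 min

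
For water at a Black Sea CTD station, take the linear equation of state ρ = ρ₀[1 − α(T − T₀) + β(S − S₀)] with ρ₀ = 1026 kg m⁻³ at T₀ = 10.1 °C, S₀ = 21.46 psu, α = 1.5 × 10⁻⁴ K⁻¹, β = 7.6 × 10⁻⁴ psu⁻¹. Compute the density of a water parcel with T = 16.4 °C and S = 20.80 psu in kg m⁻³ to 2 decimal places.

1024.52 kg m⁻³

T − T₀ = +6.3 K, S − S₀ = -0.66 psu.
Bracket = 1 − α·(+6.3) + β·(-0.66) = 1 + (-1.4466 × 10⁻³) = 0.9985534.
ρ = 1026 × 0.9985534 = 1024.52 kg m⁻³.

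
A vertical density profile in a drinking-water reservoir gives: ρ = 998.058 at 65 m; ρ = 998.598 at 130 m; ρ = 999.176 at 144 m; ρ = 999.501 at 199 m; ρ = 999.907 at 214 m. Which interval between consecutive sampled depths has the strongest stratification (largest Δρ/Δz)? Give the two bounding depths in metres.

130–144 m

Compute the density gradient over each adjacent pair:
  65–130 m: Δρ/Δz = 0.540/65 = 8.3 × 10⁻³ kg m⁻⁴
  130–144 m: Δρ/Δz = 0.578/14 = 0.041 kg m⁻⁴
  144–199 m: Δρ/Δz = 0.325/55 = 5.9 × 10⁻³ kg m⁻⁴
  199–214 m: Δρ/Δz = 0.406/15 = 0.027 kg m⁻⁴
The largest gradient is in the 130–144 m interval — the pycnocline.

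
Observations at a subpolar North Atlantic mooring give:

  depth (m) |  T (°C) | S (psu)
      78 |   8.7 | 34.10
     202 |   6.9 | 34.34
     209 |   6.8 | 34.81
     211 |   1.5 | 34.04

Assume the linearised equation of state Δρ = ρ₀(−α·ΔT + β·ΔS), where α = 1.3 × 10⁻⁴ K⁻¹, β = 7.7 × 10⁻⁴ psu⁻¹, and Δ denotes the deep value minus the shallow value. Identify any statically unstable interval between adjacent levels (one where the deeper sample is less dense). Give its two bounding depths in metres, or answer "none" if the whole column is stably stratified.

Evaluate Δρ/ρ₀ = −αΔT + βΔS across each adjacent pair:
  78–202 m: −αΔT+βΔS = −(1.3 × 10⁻⁴)(-1.8)+(7.7 × 10⁻⁴)(+0.24) = 4.2 × 10⁻⁴ → stable
  202–209 m: −αΔT+βΔS = −(1.3 × 10⁻⁴)(-0.1)+(7.7 × 10⁻⁴)(+0.47) = 3.7 × 10⁻⁴ → stable
  209–211 m: −αΔT+βΔS = −(1.3 × 10⁻⁴)(-5.3)+(7.7 × 10⁻⁴)(-0.77) = 9.6 × 10⁻⁵ → stable
Every interval has Δρ > 0: the column is stably stratified throughout.

none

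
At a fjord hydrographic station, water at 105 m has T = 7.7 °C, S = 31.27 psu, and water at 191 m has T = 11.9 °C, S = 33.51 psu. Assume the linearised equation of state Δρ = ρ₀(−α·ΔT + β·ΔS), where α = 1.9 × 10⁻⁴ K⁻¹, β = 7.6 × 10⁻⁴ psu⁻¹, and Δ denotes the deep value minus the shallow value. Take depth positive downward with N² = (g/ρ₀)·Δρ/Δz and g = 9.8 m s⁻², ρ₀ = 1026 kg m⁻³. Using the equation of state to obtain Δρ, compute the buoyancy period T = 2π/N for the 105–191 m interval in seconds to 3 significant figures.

619 s

ΔT = +4.2 K, ΔS = +2.24 psu (deep − shallow).
Δρ/ρ₀ = −αΔT + βΔS = -7.98 × 10⁻⁴ + 1.7024 × 10⁻³ = 9.044 × 10⁻⁴, so Δρ ≈ 0.9279 kg m⁻³.
N² = (g/ρ₀)·Δρ/Δz = g·(Δρ/ρ₀)/Δz = 9.8 × 9.044 × 10⁻⁴ / 86 = 1.0306 × 10⁻⁴ s⁻².
N = √(1.0306 × 10⁻⁴) = 0.010152 rad s⁻¹ → T = 2π/N = 618.91 s ≈ 619 s.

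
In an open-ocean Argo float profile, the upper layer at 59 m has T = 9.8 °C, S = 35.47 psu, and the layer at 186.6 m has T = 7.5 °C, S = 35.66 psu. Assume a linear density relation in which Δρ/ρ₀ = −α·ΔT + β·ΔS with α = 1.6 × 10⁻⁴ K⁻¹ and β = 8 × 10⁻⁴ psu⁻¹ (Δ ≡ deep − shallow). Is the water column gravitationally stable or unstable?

stable

ΔT = 7.5 − 9.8 = -2.3 K and ΔS = 35.66 − 35.47 = +0.19 psu (deep − shallow).
−αΔT = 3.68 × 10⁻⁴; βΔS = 1.52 × 10⁻⁴; sum Δρ/ρ₀ = 5.20 × 10⁻⁴.
Δρ/ρ₀ > 0, so Δρ > 0: deeper water is denser → statically stable.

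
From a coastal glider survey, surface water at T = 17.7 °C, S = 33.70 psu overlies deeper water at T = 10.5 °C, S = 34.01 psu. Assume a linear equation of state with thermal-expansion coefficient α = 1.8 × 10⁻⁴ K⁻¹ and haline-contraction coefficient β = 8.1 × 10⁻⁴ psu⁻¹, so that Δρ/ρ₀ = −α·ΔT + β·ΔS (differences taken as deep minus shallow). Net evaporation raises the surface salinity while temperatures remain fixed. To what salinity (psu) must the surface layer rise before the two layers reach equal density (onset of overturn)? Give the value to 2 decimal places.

35.61 psu

Neutral buoyancy requires −α(T_deep − T_surf) + β(S_deep − S_surf′) = 0.
S_surf′ = S_deep − (α/β)·ΔT = 34.01 − (1.8 × 10⁻⁴/8.1 × 10⁻⁴)·(-7.2) = 35.6100 psu.
Increase required: 35.6100 − 33.70 = 1.9100 psu.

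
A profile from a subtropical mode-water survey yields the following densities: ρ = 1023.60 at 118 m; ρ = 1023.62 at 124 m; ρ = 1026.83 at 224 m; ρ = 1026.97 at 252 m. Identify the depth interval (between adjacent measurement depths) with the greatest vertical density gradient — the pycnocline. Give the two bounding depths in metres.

Compute the density gradient over each adjacent pair:
  118–124 m: Δρ/Δz = 0.02/6 = 3.3 × 10⁻³ kg m⁻⁴
  124–224 m: Δρ/Δz = 3.21/100 = 0.032 kg m⁻⁴
  224–252 m: Δρ/Δz = 0.14/28 = 5.0 × 10⁻³ kg m⁻⁴
The largest gradient is in the 124–224 m interval — the pycnocline.

124–224 m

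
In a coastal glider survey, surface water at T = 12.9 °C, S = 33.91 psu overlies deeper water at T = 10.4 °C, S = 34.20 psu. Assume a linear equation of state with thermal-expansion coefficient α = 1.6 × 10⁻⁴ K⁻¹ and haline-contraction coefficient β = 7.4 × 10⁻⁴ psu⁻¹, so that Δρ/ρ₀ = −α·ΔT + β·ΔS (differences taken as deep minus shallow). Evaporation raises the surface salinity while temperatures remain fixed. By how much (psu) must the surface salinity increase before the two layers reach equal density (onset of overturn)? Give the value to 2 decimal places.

0.83 psu

Neutral buoyancy requires −α(T_deep − T_surf) + β(S_deep − S_surf′) = 0.
S_surf′ = S_deep − (α/β)·ΔT = 34.20 − (1.6 × 10⁻⁴/7.4 × 10⁻⁴)·(-2.5) = 34.7405 psu.
Increase required: 34.7405 − 33.91 = 0.8305 psu.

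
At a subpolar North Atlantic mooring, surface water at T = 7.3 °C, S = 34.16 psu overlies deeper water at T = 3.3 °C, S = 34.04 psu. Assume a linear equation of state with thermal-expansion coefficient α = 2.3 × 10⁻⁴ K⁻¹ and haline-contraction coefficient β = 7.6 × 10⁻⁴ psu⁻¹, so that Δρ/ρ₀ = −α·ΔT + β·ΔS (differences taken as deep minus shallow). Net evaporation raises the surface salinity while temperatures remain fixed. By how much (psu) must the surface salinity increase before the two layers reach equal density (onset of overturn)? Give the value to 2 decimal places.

1.09 psu

Neutral buoyancy requires −α(T_deep − T_surf) + β(S_deep − S_surf′) = 0.
S_surf′ = S_deep − (α/β)·ΔT = 34.04 − (2.3 × 10⁻⁴/7.6 × 10⁻⁴)·(-4.0) = 35.2505 psu.
Increase required: 35.2505 − 34.16 = 1.0905 psu.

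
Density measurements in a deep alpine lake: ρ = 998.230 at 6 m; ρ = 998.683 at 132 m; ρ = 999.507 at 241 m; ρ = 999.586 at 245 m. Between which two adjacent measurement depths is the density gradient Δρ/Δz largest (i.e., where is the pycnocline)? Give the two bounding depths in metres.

241–245 m

Compute the density gradient over each adjacent pair:
  6–132 m: Δρ/Δz = 0.453/126 = 3.6 × 10⁻³ kg m⁻⁴
  132–241 m: Δρ/Δz = 0.824/109 = 7.6 × 10⁻³ kg m⁻⁴
  241–245 m: Δρ/Δz = 0.079/4 = 0.020 kg m⁻⁴
The largest gradient is in the 241–245 m interval — the pycnocline.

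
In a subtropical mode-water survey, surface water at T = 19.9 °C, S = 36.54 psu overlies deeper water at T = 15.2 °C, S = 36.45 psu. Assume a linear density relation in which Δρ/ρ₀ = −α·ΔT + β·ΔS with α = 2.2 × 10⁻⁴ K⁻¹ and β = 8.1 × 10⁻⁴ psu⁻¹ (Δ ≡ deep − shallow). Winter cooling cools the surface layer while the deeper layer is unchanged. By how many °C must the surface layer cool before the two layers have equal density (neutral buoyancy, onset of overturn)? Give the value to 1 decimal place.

4.4 °C

Neutral buoyancy requires Δρ = 0, i.e. −α(T_deep − T_surf′) + β(S_deep − S_surf) = 0.
T_surf′ = T_deep − (β/α)·ΔS = 15.2 − (8.1 × 10⁻⁴/2.2 × 10⁻⁴)·(-0.09) = 15.531 °C.
Cooling required: 19.9 − (15.531) = 4.369 °C.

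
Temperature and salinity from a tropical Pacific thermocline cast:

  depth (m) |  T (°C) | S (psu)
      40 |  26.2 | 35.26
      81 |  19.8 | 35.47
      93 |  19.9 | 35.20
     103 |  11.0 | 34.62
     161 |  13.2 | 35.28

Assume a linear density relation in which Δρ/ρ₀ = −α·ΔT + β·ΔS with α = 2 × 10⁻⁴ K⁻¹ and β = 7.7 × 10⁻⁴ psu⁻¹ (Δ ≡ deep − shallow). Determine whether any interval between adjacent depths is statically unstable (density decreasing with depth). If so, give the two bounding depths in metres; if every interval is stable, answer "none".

Evaluate Δρ/ρ₀ = −αΔT + βΔS across each adjacent pair:
  40–81 m: −αΔT+βΔS = −(2 × 10⁻⁴)(-6.4)+(7.7 × 10⁻⁴)(+0.21) = 1.4 × 10⁻³ → stable
  81–93 m: −αΔT+βΔS = −(2 × 10⁻⁴)(+0.1)+(7.7 × 10⁻⁴)(-0.27) = -2.3 × 10⁻⁴ → UNSTABLE
  93–103 m: −αΔT+βΔS = −(2 × 10⁻⁴)(-8.9)+(7.7 × 10⁻⁴)(-0.58) = 1.3 × 10⁻³ → stable
  103–161 m: −αΔT+βΔS = −(2 × 10⁻⁴)(+2.2)+(7.7 × 10⁻⁴)(+0.66) = 6.8 × 10⁻⁵ → stable
The 81–93 m interval has Δρ < 0: lighter water underlies denser water.

81–93 m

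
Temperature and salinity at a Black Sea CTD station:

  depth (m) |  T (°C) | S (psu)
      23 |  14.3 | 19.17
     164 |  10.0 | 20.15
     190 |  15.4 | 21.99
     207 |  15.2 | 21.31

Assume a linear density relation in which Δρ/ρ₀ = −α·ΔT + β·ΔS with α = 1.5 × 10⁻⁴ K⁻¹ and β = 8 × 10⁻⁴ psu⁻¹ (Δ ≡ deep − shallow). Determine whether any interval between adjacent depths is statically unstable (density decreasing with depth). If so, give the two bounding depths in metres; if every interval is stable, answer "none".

Evaluate Δρ/ρ₀ = −αΔT + βΔS across each adjacent pair:
  23–164 m: −αΔT+βΔS = −(1.5 × 10⁻⁴)(-4.3)+(8 × 10⁻⁴)(+0.98) = 1.4 × 10⁻³ → stable
  164–190 m: −αΔT+βΔS = −(1.5 × 10⁻⁴)(+5.4)+(8 × 10⁻⁴)(+1.84) = 6.6 × 10⁻⁴ → stable
  190–207 m: −αΔT+βΔS = −(1.5 × 10⁻⁴)(-0.2)+(8 × 10⁻⁴)(-0.68) = -5.1 × 10⁻⁴ → UNSTABLE
The 190–207 m interval has Δρ < 0: lighter water underlies denser water.

190–207 m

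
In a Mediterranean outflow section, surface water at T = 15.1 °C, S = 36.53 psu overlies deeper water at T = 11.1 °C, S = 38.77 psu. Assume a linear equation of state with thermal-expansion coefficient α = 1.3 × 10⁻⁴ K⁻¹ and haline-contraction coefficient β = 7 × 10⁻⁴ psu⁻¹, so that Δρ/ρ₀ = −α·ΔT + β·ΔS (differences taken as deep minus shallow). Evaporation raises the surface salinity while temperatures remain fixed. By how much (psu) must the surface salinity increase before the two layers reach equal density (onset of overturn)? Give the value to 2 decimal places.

Neutral buoyancy requires −α(T_deep − T_surf) + β(S_deep − S_surf′) = 0.
S_surf′ = S_deep − (α/β)·ΔT = 38.77 − (1.3 × 10⁻⁴/7 × 10⁻⁴)·(-4.0) = 39.5129 psu.
Increase required: 39.5129 − 36.53 = 2.9829 psu.

2.98 psu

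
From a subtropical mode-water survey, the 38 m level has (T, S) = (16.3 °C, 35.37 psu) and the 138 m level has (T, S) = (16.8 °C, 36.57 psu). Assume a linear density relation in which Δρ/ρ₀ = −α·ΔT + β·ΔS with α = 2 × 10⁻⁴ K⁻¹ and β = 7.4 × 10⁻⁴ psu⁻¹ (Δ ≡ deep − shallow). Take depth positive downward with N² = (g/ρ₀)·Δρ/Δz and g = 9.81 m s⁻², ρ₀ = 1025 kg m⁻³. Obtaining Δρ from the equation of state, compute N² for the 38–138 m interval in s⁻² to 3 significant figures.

ΔT = +0.5 K, ΔS = +1.20 psu (deep − shallow).
Δρ/ρ₀ = −αΔT + βΔS = -1.00 × 10⁻⁴ + 8.88 × 10⁻⁴ = 7.88 × 10⁻⁴, so Δρ ≈ 0.8077 kg m⁻³.
N² = (g/ρ₀)·Δρ/Δz = g·(Δρ/ρ₀)/Δz = 9.81 × 7.88 × 10⁻⁴ / 100 = 7.7303 × 10⁻⁵ s⁻² ≈ 7.73 × 10⁻⁵ s⁻².

7.73 × 10⁻⁵ s⁻²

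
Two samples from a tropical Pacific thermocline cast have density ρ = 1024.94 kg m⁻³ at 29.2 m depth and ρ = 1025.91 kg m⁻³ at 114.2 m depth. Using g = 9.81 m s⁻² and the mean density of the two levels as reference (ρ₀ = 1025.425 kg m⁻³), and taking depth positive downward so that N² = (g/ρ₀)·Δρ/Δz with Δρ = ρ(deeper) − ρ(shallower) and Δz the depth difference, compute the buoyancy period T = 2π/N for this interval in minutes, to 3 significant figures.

Δρ = 1025.91 − 1024.94 = 0.97 kg m⁻³ over Δz = 114.2 − 29.2 = 85 m.
N² = (9.81/1025.425) × (0.97/85) = 1.0917 × 10⁻⁴ s⁻².
N = √(1.0917 × 10⁻⁴) = 0.010448 rad s⁻¹, so T = 2π/N = 601.38 s = 10.023 min ≈ 10.0 min.

10.0 min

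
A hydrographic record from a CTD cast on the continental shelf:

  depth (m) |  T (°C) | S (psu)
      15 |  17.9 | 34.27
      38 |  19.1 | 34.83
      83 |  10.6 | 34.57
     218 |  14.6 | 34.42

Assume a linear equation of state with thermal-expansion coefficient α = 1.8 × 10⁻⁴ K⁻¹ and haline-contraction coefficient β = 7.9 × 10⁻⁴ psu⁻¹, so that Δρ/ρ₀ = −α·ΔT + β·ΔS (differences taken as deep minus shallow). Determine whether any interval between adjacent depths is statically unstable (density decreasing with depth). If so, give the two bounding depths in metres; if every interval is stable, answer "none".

Evaluate Δρ/ρ₀ = −αΔT + βΔS across each adjacent pair:
  15–38 m: −αΔT+βΔS = −(1.8 × 10⁻⁴)(+1.2)+(7.9 × 10⁻⁴)(+0.56) = 2.3 × 10⁻⁴ → stable
  38–83 m: −αΔT+βΔS = −(1.8 × 10⁻⁴)(-8.5)+(7.9 × 10⁻⁴)(-0.26) = 1.3 × 10⁻³ → stable
  83–218 m: −αΔT+βΔS = −(1.8 × 10⁻⁴)(+4.0)+(7.9 × 10⁻⁴)(-0.15) = -8.4 × 10⁻⁴ → UNSTABLE
The 83–218 m interval has Δρ < 0: lighter water underlies denser water.

83–218 m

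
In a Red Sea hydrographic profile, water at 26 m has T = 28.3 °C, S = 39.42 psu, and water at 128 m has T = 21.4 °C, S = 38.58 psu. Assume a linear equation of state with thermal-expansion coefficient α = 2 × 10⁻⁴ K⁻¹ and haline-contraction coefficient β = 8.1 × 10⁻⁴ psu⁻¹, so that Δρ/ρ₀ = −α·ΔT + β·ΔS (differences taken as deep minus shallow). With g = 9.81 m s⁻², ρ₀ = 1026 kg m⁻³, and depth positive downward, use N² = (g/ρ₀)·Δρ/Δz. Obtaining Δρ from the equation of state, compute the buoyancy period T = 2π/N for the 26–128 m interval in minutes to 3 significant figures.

12.8 min

ΔT = -6.9 K, ΔS = -0.84 psu (deep − shallow).
Δρ/ρ₀ = −αΔT + βΔS = 1.38 × 10⁻³ − 6.804 × 10⁻⁴ = 6.996 × 10⁻⁴, so Δρ ≈ 0.7178 kg m⁻³.
N² = (g/ρ₀)·Δρ/Δz = g·(Δρ/ρ₀)/Δz = 9.81 × 6.996 × 10⁻⁴ / 102 = 6.7285 × 10⁻⁵ s⁻².
N = √(6.7285 × 10⁻⁵) = 8.2027 × 10⁻³ rad s⁻¹ → T = 2π/N = 765.99 s = 12.767 min ≈ 12.8 min.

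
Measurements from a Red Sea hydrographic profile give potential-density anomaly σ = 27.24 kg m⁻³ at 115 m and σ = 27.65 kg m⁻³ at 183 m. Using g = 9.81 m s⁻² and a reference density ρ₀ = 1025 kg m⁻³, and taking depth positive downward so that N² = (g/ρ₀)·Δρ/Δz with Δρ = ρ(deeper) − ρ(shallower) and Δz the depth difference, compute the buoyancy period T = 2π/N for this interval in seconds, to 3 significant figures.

Δρ = 1027.65 − 1027.24 = 0.41 kg m⁻³ over Δz = 183 − 115 = 68 m.
N² = (9.81/1025) × (0.41/68) = 5.7706 × 10⁻⁵ s⁻².
N = √(5.7706 × 10⁻⁵) = 7.5964 × 10⁻³ rad s⁻¹, so T = 2π/N = 827.13 s ≈ 827 s.

827 s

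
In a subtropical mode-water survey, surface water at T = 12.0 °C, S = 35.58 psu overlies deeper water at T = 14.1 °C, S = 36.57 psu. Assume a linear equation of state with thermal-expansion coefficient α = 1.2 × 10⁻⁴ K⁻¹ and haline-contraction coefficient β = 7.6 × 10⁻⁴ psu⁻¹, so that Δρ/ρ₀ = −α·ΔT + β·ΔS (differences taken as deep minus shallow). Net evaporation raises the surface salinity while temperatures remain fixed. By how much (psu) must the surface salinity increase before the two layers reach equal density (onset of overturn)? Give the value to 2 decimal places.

Neutral buoyancy requires −α(T_deep − T_surf) + β(S_deep − S_surf′) = 0.
S_surf′ = S_deep − (α/β)·ΔT = 36.57 − (1.2 × 10⁻⁴/7.6 × 10⁻⁴)·(+2.1) = 36.2384 psu.
Increase required: 36.2384 − 35.58 = 0.6584 psu.

0.66 psu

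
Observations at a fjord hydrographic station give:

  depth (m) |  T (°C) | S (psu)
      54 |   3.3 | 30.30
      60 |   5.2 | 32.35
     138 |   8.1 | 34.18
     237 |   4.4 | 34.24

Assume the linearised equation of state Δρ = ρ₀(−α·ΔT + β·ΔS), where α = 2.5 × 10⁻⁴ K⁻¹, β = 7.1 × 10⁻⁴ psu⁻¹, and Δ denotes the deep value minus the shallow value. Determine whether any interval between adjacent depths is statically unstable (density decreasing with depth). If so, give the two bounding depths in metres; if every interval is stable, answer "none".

Evaluate Δρ/ρ₀ = −αΔT + βΔS across each adjacent pair:
  54–60 m: −αΔT+βΔS = −(2.5 × 10⁻⁴)(+1.9)+(7.1 × 10⁻⁴)(+2.05) = 9.8 × 10⁻⁴ → stable
  60–138 m: −αΔT+βΔS = −(2.5 × 10⁻⁴)(+2.9)+(7.1 × 10⁻⁴)(+1.83) = 5.7 × 10⁻⁴ → stable
  138–237 m: −αΔT+βΔS = −(2.5 × 10⁻⁴)(-3.7)+(7.1 × 10⁻⁴)(+0.06) = 9.7 × 10⁻⁴ → stable
Every interval has Δρ > 0: the column is stably stratified throughout.

none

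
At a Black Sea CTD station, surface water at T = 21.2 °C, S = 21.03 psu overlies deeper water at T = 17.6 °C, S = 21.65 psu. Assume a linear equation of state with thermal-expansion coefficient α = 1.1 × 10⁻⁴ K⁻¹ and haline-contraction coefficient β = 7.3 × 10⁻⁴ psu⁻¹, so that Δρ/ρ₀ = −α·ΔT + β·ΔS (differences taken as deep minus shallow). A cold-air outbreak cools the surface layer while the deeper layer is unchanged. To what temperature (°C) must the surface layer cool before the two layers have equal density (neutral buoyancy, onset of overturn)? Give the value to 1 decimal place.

13.5 °C

Neutral buoyancy requires Δρ = 0, i.e. −α(T_deep − T_surf′) + β(S_deep − S_surf) = 0.
T_surf′ = T_deep − (β/α)·ΔS = 17.6 − (7.3 × 10⁻⁴/1.1 × 10⁻⁴)·(+0.62) = 13.485 °C.
Cooling required: 21.2 − (13.485) = 7.715 °C.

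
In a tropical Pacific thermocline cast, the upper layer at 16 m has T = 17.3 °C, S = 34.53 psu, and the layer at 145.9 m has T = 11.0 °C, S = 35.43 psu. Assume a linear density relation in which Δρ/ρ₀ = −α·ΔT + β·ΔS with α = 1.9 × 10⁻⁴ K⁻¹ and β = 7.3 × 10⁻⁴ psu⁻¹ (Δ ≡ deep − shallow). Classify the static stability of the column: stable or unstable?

ΔT = 11.0 − 17.3 = -6.3 K and ΔS = 35.43 − 34.53 = +0.90 psu (deep − shallow).
−αΔT = 1.197 × 10⁻³; βΔS = 6.57 × 10⁻⁴; sum Δρ/ρ₀ = 1.854 × 10⁻³.
Δρ/ρ₀ > 0, so Δρ > 0: deeper water is denser → statically stable.

stable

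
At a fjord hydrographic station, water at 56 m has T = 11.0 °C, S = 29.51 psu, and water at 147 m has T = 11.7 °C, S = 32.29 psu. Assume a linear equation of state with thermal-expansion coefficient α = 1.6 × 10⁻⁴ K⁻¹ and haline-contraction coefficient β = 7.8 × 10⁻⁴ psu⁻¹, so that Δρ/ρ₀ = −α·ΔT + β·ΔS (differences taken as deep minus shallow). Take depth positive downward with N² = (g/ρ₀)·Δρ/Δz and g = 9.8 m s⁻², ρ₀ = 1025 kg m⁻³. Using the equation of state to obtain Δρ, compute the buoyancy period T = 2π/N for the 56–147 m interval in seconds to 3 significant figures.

422 s

ΔT = +0.7 K, ΔS = +2.78 psu (deep − shallow).
Δρ/ρ₀ = −αΔT + βΔS = -1.12 × 10⁻⁴ + 2.1684 × 10⁻³ = 2.0564 × 10⁻³, so Δρ ≈ 2.108 kg m⁻³.
N² = (g/ρ₀)·Δρ/Δz = g·(Δρ/ρ₀)/Δz = 9.8 × 2.0564 × 10⁻³ / 91 = 2.2146 × 10⁻⁴ s⁻².
N = √(2.2146 × 10⁻⁴) = 0.014882 rad s⁻¹ → T = 2π/N = 422.20 s ≈ 422 s.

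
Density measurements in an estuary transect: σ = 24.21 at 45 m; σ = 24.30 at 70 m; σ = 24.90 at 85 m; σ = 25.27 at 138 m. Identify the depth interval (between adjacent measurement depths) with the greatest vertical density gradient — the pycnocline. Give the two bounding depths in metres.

Compute the density gradient over each adjacent pair:
  45–70 m: Δρ/Δz = 0.09/25 = 3.6 × 10⁻³ kg m⁻⁴
  70–85 m: Δρ/Δz = 0.60/15 = 0.040 kg m⁻⁴
  85–138 m: Δρ/Δz = 0.37/53 = 7.0 × 10⁻³ kg m⁻⁴
The largest gradient is in the 70–85 m interval — the pycnocline.

70–85 m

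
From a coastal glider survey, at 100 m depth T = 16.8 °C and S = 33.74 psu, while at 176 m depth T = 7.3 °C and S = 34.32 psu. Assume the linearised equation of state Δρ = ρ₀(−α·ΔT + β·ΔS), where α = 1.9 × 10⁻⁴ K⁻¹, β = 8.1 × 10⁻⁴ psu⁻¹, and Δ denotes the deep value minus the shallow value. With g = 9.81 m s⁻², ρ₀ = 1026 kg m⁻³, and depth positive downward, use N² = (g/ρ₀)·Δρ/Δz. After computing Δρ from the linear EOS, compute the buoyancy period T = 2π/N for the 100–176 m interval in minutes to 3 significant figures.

6.11 min

ΔT = -9.5 K, ΔS = +0.58 psu (deep − shallow).
Δρ/ρ₀ = −αΔT + βΔS = 1.805 × 10⁻³ + 4.698 × 10⁻⁴ = 2.2748 × 10⁻³, so Δρ ≈ 2.334 kg m⁻³.
N² = (g/ρ₀)·Δρ/Δz = g·(Δρ/ρ₀)/Δz = 9.81 × 2.2748 × 10⁻³ / 76 = 2.9363 × 10⁻⁴ s⁻².
N = √(2.9363 × 10⁻⁴) = 0.017136 rad s⁻¹ → T = 2π/N = 366.67 s = 6.1112 min ≈ 6.11 min.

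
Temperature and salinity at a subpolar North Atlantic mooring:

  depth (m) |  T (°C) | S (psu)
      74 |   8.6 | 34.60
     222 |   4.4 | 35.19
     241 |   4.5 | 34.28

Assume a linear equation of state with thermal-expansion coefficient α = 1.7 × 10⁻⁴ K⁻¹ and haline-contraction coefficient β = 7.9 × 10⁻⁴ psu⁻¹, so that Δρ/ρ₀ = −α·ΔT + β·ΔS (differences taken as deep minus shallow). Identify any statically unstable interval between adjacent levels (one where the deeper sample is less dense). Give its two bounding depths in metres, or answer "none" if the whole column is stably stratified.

222–241 m

Evaluate Δρ/ρ₀ = −αΔT + βΔS across each adjacent pair:
  74–222 m: −αΔT+βΔS = −(1.7 × 10⁻⁴)(-4.2)+(7.9 × 10⁻⁴)(+0.59) = 1.2 × 10⁻³ → stable
  222–241 m: −αΔT+βΔS = −(1.7 × 10⁻⁴)(+0.1)+(7.9 × 10⁻⁴)(-0.91) = -7.4 × 10⁻⁴ → UNSTABLE
The 222–241 m interval has Δρ < 0: lighter water underlies denser water.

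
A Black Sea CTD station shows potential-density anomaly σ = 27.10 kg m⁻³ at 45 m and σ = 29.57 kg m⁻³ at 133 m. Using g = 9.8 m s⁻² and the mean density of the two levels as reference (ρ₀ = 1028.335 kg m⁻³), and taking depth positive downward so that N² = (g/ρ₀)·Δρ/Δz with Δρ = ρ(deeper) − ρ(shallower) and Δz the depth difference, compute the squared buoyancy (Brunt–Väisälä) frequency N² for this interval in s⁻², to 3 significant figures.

Δρ = 1029.57 − 1027.10 = 2.47 kg m⁻³ over Δz = 133 − 45 = 88 m.
N² = (9.8/1028.335) × (2.47/88) = 2.6749 × 10⁻⁴ s⁻² ≈ 2.67 × 10⁻⁴ s⁻².

2.67 × 10⁻⁴ s⁻²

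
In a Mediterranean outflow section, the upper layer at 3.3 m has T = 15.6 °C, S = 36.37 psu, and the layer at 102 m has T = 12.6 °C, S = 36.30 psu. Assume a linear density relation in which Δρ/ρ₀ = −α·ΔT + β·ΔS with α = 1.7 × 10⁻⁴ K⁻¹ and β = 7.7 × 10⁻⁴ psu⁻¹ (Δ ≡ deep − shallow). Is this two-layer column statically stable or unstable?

ΔT = 12.6 − 15.6 = -3.0 K and ΔS = 36.30 − 36.37 = -0.07 psu (deep − shallow).
−αΔT = 5.10 × 10⁻⁴; βΔS = -5.39 × 10⁻⁵; sum Δρ/ρ₀ = 4.561 × 10⁻⁴.
Δρ/ρ₀ > 0, so Δρ > 0: deeper water is denser → statically stable.

stable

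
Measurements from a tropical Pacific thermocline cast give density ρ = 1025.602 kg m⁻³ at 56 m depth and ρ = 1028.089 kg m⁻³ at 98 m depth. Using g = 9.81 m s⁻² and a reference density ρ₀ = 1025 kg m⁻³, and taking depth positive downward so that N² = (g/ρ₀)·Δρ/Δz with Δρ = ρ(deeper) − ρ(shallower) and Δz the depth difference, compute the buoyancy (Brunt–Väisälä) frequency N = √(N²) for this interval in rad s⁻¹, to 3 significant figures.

Δρ = 1028.089 − 1025.602 = 2.487 kg m⁻³ over Δz = 98 − 56 = 42 m.
N² = (9.81/1025) × (2.487/42) = 5.6672 × 10⁻⁴ s⁻².
N = √(5.6672 × 10⁻⁴) = 0.023806 rad s⁻¹ ≈ 0.0238 rad s⁻¹.

0.0238 rad s⁻¹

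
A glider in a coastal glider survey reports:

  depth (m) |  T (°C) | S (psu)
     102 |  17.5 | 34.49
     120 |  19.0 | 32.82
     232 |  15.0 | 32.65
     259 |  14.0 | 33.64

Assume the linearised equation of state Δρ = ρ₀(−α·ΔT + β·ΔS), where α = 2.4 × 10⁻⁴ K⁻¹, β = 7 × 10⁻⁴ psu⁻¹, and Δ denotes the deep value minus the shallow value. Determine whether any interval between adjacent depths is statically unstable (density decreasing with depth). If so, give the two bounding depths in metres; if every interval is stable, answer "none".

Evaluate Δρ/ρ₀ = −αΔT + βΔS across each adjacent pair:
  102–120 m: −αΔT+βΔS = −(2.4 × 10⁻⁴)(+1.5)+(7 × 10⁻⁴)(-1.67) = -1.5 × 10⁻³ → UNSTABLE
  120–232 m: −αΔT+βΔS = −(2.4 × 10⁻⁴)(-4.0)+(7 × 10⁻⁴)(-0.17) = 8.4 × 10⁻⁴ → stable
  232–259 m: −αΔT+βΔS = −(2.4 × 10⁻⁴)(-1.0)+(7 × 10⁻⁴)(+0.99) = 9.3 × 10⁻⁴ → stable
The 102–120 m interval has Δρ < 0: lighter water underlies denser water.

102–120 m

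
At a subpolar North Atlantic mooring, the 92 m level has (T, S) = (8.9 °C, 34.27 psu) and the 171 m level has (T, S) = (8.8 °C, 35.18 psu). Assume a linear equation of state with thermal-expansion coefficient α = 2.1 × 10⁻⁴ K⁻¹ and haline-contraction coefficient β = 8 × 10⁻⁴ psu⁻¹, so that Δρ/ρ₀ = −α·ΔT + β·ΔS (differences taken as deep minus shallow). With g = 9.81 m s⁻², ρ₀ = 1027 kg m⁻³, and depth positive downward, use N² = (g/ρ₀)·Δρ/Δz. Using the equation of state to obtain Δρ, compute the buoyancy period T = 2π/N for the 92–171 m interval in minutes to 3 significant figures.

10.9 min

ΔT = -0.1 K, ΔS = +0.91 psu (deep − shallow).
Δρ/ρ₀ = −αΔT + βΔS = 2.10 × 10⁻⁵ + 7.28 × 10⁻⁴ = 7.49 × 10⁻⁴, so Δρ ≈ 0.7692 kg m⁻³.
N² = (g/ρ₀)·Δρ/Δz = g·(Δρ/ρ₀)/Δz = 9.81 × 7.49 × 10⁻⁴ / 79 = 9.3009 × 10⁻⁵ s⁻².
N = √(9.3009 × 10⁻⁵) = 9.6441 × 10⁻³ rad s⁻¹ → T = 2π/N = 651.51 s = 10.858 min ≈ 10.9 min.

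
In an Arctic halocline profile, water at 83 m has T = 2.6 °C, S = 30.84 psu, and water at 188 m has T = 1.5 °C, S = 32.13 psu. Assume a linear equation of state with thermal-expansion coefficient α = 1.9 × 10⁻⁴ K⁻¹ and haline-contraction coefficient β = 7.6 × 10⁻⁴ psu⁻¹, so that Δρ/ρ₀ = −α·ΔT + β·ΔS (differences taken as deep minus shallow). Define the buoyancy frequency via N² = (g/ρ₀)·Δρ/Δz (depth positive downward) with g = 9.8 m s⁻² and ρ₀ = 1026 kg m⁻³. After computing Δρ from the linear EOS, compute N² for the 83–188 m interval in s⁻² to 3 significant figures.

ΔT = -1.1 K, ΔS = +1.29 psu (deep − shallow).
Δρ/ρ₀ = −αΔT + βΔS = 2.09 × 10⁻⁴ + 9.804 × 10⁻⁴ = 1.1894 × 10⁻³, so Δρ ≈ 1.220 kg m⁻³.
N² = (g/ρ₀)·Δρ/Δz = g·(Δρ/ρ₀)/Δz = 9.8 × 1.1894 × 10⁻³ / 105 = 1.1101 × 10⁻⁴ s⁻² ≈ 1.11 × 10⁻⁴ s⁻².

1.11 × 10⁻⁴ s⁻²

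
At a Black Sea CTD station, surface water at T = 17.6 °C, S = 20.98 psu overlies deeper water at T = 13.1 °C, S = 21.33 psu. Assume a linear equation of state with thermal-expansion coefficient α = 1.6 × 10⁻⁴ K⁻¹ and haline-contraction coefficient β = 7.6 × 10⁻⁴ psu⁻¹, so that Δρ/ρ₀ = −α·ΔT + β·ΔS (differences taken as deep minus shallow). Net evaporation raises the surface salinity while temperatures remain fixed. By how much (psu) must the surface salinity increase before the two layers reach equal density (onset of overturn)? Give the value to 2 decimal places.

1.30 psu

Neutral buoyancy requires −α(T_deep − T_surf) + β(S_deep − S_surf′) = 0.
S_surf′ = S_deep − (α/β)·ΔT = 21.33 − (1.6 × 10⁻⁴/7.6 × 10⁻⁴)·(-4.5) = 22.2774 psu.
Increase required: 22.2774 − 20.98 = 1.2974 psu.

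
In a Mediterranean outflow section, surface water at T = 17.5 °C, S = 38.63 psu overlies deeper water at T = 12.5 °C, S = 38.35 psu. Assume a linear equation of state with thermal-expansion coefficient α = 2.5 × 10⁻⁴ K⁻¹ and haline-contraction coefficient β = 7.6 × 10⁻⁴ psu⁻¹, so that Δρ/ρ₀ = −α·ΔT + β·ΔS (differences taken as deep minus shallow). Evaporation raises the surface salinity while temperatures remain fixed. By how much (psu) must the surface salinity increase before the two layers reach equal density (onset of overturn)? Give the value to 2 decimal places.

1.36 psu

Neutral buoyancy requires −α(T_deep − T_surf) + β(S_deep − S_surf′) = 0.
S_surf′ = S_deep − (α/β)·ΔT = 38.35 − (2.5 × 10⁻⁴/7.6 × 10⁻⁴)·(-5.0) = 39.9947 psu.
Increase required: 39.9947 − 38.63 = 1.3647 psu.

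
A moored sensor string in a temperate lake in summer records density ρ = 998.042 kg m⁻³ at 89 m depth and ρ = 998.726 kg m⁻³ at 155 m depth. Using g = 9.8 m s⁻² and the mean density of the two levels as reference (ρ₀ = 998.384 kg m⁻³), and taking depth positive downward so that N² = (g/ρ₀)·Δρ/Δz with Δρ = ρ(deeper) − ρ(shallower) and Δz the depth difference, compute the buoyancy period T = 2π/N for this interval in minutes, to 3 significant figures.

Δρ = 998.726 − 998.042 = 0.684 kg m⁻³ over Δz = 155 − 89 = 66 m.
N² = (9.8/998.384) × (0.684/66) = 1.0173 × 10⁻⁴ s⁻².
N = √(1.0173 × 10⁻⁴) = 0.010086 rad s⁻¹, so T = 2π/N = 622.96 s = 10.383 min ≈ 10.4 min.
N² > 0, so the interval is statically stable.

10.4 min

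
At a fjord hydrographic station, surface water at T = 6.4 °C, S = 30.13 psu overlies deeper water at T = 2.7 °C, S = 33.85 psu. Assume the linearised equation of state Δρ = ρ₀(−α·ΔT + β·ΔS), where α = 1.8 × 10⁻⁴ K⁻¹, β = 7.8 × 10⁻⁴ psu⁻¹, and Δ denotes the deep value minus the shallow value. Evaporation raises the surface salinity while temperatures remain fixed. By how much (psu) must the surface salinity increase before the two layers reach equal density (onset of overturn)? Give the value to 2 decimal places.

4.57 psu

Neutral buoyancy requires −α(T_deep − T_surf) + β(S_deep − S_surf′) = 0.
S_surf′ = S_deep − (α/β)·ΔT = 33.85 − (1.8 × 10⁻⁴/7.8 × 10⁻⁴)·(-3.7) = 34.7038 psu.
Increase required: 34.7038 − 30.13 = 4.5738 psu.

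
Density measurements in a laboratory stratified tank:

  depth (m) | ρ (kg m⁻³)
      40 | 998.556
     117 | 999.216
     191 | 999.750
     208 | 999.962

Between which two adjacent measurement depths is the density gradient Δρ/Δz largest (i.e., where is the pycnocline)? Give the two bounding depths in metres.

191–208 m

Compute the density gradient over each adjacent pair:
  40–117 m: Δρ/Δz = 0.660/77 = 8.6 × 10⁻³ kg m⁻⁴
  117–191 m: Δρ/Δz = 0.534/74 = 7.2 × 10⁻³ kg m⁻⁴
  191–208 m: Δρ/Δz = 0.212/17 = 0.012 kg m⁻⁴
The largest gradient is in the 191–208 m interval — the pycnocline.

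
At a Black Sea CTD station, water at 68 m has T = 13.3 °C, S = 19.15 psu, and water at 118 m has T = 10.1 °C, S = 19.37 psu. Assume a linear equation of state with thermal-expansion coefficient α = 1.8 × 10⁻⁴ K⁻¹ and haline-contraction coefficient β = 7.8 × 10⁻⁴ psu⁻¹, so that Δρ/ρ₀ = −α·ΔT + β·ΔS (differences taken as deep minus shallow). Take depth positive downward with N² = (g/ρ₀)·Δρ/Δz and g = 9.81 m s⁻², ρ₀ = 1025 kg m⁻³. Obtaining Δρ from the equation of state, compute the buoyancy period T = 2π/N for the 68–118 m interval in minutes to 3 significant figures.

8.65 min

ΔT = -3.2 K, ΔS = +0.22 psu (deep − shallow).
Δρ/ρ₀ = −αΔT + βΔS = 5.76 × 10⁻⁴ + 1.716 × 10⁻⁴ = 7.476 × 10⁻⁴, so Δρ ≈ 0.7663 kg m⁻³.
N² = (g/ρ₀)·Δρ/Δz = g·(Δρ/ρ₀)/Δz = 9.81 × 7.476 × 10⁻⁴ / 50 = 1.4668 × 10⁻⁴ s⁻².
N = √(1.4668 × 10⁻⁴) = 0.012111 rad s⁻¹ → T = 2π/N = 518.80 s = 8.6467 min ≈ 8.65 min.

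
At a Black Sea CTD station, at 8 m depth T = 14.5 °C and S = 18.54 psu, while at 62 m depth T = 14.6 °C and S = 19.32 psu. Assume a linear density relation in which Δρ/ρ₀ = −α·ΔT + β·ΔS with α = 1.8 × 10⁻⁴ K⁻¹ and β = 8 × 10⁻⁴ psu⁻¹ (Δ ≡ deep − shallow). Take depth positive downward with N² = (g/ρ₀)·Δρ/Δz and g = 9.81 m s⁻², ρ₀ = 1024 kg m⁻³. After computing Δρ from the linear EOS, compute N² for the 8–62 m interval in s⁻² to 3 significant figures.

ΔT = +0.1 K, ΔS = +0.78 psu (deep − shallow).
Δρ/ρ₀ = −αΔT + βΔS = -1.80 × 10⁻⁵ + 6.24 × 10⁻⁴ = 6.06 × 10⁻⁴, so Δρ ≈ 0.6205 kg m⁻³.
N² = (g/ρ₀)·Δρ/Δz = g·(Δρ/ρ₀)/Δz = 9.81 × 6.06 × 10⁻⁴ / 54 = 1.1009 × 10⁻⁴ s⁻² ≈ 1.10 × 10⁻⁴ s⁻².

1.10 × 10⁻⁴ s⁻²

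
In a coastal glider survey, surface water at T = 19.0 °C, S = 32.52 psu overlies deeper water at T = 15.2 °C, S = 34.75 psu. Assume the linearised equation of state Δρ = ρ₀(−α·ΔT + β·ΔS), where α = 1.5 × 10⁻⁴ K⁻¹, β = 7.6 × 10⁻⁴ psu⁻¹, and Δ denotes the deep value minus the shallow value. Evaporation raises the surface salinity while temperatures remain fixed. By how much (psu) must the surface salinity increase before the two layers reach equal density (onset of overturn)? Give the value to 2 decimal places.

Neutral buoyancy requires −α(T_deep − T_surf) + β(S_deep − S_surf′) = 0.
S_surf′ = S_deep − (α/β)·ΔT = 34.75 − (1.5 × 10⁻⁴/7.6 × 10⁻⁴)·(-3.8) = 35.5000 psu.
Increase required: 35.5000 − 32.52 = 2.9800 psu.

2.98 psu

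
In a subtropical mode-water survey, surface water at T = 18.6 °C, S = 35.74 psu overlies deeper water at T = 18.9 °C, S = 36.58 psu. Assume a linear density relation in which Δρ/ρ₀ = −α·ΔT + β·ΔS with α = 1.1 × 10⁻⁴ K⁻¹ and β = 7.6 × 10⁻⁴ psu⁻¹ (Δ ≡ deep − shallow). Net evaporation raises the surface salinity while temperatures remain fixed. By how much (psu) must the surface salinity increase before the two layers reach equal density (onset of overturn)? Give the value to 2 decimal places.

0.80 psu

Neutral buoyancy requires −α(T_deep − T_surf) + β(S_deep − S_surf′) = 0.
S_surf′ = S_deep − (α/β)·ΔT = 36.58 − (1.1 × 10⁻⁴/7.6 × 10⁻⁴)·(+0.3) = 36.5366 psu.
Increase required: 36.5366 − 35.74 = 0.7966 psu.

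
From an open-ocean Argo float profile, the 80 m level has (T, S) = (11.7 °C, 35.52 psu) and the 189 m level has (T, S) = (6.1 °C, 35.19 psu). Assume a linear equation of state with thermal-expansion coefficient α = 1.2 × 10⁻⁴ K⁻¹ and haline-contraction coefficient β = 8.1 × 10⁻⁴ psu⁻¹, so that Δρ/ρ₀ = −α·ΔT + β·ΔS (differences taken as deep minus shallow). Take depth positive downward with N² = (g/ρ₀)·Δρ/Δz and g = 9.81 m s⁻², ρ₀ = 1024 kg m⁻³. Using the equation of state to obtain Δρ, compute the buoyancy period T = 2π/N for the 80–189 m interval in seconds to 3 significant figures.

ΔT = -5.6 K, ΔS = -0.33 psu (deep − shallow).
Δρ/ρ₀ = −αΔT + βΔS = 6.72 × 10⁻⁴ − 2.673 × 10⁻⁴ = 4.047 × 10⁻⁴, so Δρ ≈ 0.4144 kg m⁻³.
N² = (g/ρ₀)·Δρ/Δz = g·(Δρ/ρ₀)/Δz = 9.81 × 4.047 × 10⁻⁴ / 109 = 3.6423 × 10⁻⁵ s⁻².
N = √(3.6423 × 10⁻⁵) = 6.0351 × 10⁻³ rad s⁻¹ → T = 2π/N = 1.0411 × 10³ s ≈ 1.04 × 10³ s.

1.04 × 10³ s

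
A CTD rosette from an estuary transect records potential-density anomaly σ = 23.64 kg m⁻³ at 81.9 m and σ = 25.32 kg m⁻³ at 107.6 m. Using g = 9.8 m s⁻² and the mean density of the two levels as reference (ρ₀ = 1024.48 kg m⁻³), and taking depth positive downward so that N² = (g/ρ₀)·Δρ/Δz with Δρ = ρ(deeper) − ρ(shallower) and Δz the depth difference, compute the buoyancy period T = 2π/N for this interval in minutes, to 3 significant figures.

Δρ = 1025.32 − 1023.64 = 1.68 kg m⁻³ over Δz = 107.6 − 81.9 = 25.7 m.
N² = (9.8/1024.48) × (1.68/25.7) = 6.2531 × 10⁻⁴ s⁻².
N = √(6.2531 × 10⁻⁴) = 0.025006 rad s⁻¹, so T = 2π/N = 251.27 s = 4.1878 min ≈ 4.19 min.

4.19 min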